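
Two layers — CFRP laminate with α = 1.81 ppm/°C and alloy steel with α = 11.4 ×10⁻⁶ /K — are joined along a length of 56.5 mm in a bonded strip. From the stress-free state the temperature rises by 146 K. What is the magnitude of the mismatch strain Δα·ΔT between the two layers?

1.40×10⁻³

Δα = |1.81 − 11.4|×10⁻⁶/K = 9.59×10⁻⁶/K.
Mismatch strain = Δα·ΔT = 9.59×10⁻⁶ × 146.0 = 1.40×10⁻³.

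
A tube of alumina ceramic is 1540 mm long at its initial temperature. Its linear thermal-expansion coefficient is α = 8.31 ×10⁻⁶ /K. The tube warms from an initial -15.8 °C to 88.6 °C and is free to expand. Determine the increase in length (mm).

ΔT = 88.6 − (-15.8) = 104.4 K.
ΔL = α·L₀·ΔT = 8.31×10⁻⁶ × 1540 mm × 104.4 K = 1.34 mm.

1.34 mm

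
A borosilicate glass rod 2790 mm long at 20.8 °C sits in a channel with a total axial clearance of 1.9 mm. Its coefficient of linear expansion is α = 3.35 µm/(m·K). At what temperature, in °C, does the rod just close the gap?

α·L₀·ΔT = 1.9 mm ⇒ ΔT = 1.9 / (3.35×10⁻⁶ × 2790.0) = 203.3 K.
T = 20.8 + 203.3 = 224.1 °C.

224 °C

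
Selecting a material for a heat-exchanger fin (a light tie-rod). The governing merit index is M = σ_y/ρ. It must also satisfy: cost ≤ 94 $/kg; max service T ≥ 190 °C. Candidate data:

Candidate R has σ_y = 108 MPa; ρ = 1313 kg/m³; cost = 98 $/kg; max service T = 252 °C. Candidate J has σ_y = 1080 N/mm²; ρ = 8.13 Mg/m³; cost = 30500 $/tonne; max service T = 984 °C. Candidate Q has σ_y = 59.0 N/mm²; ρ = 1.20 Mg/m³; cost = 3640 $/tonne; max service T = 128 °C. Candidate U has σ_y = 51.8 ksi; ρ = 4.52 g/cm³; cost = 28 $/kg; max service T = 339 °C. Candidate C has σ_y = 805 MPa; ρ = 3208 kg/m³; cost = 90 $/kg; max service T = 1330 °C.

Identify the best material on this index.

Screen on constraints: cost ≤ 94 $/kg; max service T ≥ 190 °C. Survivors: candidate J, candidate U, candidate C.
Putting every candidate on a common basis:
  candidate J: σ_y = 1080 MPa, ρ = 8130 kg/m³
  candidate U: σ_y = 357.1 MPa, ρ = 4520 kg/m³
  candidate C: σ_y = 805.0 MPa, ρ = 3208 kg/m³
  candidate C: M = 251 kN·m/kg
  candidate J: M = 133 kN·m/kg
  candidate U: M = 79.0 kN·m/kg
Highest index: candidate C.

candidate C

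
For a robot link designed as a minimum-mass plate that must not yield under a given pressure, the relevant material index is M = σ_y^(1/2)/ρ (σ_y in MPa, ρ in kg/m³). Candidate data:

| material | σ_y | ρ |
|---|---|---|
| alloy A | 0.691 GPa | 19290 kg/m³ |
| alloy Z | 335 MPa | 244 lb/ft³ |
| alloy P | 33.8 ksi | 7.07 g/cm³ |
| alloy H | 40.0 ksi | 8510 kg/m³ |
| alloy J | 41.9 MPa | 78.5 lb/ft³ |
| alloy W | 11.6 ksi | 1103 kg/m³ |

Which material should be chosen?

alloy W

Convert each candidate to consistent units, then evaluate M:
  alloy A: σ_y = 691.0 MPa, ρ = 19290 kg/m³
  alloy Z: σ_y = 335.0 MPa, ρ = 3909 kg/m³
  alloy P: σ_y = 233.0 MPa, ρ = 7070 kg/m³
  alloy H: σ_y = 275.8 MPa, ρ = 8510 kg/m³
  alloy J: σ_y = 41.90 MPa, ρ = 1257 kg/m³
  alloy W: σ_y = 79.98 MPa, ρ = 1103 kg/m³
  alloy W: M = 8.11×10⁻³
  alloy J: M = 5.15×10⁻³
  alloy Z: M = 4.68×10⁻³
  alloy P: M = 2.16×10⁻³
  alloy H: M = 1.95×10⁻³
  alloy A: M = 1.36×10⁻³
Alloy W has the largest M.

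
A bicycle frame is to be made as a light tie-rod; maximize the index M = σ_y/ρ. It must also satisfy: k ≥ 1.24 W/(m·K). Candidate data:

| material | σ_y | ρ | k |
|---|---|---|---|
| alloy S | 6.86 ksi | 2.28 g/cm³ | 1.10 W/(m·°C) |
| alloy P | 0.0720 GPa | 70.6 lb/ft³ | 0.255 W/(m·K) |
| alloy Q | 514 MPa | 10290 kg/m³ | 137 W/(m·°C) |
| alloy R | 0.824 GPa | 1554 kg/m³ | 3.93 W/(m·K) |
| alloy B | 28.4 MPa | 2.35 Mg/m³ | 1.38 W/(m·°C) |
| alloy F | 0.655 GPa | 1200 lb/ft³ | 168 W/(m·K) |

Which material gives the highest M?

Screen on constraints: k ≥ 1.24 W/(m·K). Survivors: alloy Q, alloy R, alloy B, alloy F.
Normalizing units and computing the index:
  alloy Q: σ_y = 514.0 MPa, ρ = 10290 kg/m³
  alloy R: σ_y = 824.0 MPa, ρ = 1554 kg/m³
  alloy B: σ_y = 28.40 MPa, ρ = 2350 kg/m³
  alloy F: σ_y = 655.0 MPa, ρ = 19220 kg/m³
  alloy R: M = 530 kN·m/kg
  alloy Q: M = 50.0 kN·m/kg
  alloy F: M = 34.1 kN·m/kg
  alloy B: M = 12.1 kN·m/kg
Alloy R has the largest M.

alloy R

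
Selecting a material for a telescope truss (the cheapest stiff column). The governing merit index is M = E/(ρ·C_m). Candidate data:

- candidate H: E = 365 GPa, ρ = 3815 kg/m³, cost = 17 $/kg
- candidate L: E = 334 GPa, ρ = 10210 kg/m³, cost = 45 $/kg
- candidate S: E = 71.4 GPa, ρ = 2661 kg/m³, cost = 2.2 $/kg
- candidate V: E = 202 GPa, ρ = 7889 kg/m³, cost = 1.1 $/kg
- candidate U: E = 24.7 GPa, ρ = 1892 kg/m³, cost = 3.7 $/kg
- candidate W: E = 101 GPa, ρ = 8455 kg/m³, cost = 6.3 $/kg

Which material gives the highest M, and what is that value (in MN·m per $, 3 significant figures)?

Evaluate M for each candidate:
  candidate V: M = 23.3 MN·m per $
  candidate S: M = 12.2 MN·m per $
  candidate H: M = 5.63 MN·m per $
  candidate U: M = 3.53 MN·m per $
  candidate W: M = 1.90 MN·m per $
  candidate L: M = 0.727 MN·m per $
Highest index: candidate V.

candidate V, M = 23.3 MN·m per $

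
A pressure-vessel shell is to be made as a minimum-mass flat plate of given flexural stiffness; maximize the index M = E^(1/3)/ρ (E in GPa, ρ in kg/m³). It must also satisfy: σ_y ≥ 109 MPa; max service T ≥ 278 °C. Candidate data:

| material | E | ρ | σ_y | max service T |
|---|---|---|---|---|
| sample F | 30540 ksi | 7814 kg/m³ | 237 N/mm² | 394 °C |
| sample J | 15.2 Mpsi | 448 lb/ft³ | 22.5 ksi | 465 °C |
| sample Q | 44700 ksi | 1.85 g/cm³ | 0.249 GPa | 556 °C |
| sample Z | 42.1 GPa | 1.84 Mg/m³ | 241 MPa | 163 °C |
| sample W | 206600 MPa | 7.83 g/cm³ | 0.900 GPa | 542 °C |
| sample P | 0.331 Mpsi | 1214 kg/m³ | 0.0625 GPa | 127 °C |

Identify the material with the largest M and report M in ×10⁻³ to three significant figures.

Screen on constraints: σ_y ≥ 109 MPa; max service T ≥ 278 °C. Survivors: sample F, sample J, sample Q, sample W.
Normalizing units and computing the index:
  sample F: E = 210.6 GPa, ρ = 7814 kg/m³
  sample J: E = 104.8 GPa, ρ = 7176 kg/m³
  sample Q: E = 308.2 GPa, ρ = 1850 kg/m³
  sample W: E = 206.6 GPa, ρ = 7830 kg/m³
  sample Q: M = 3.65×10⁻³
  sample F: M = 0.761×10⁻³
  sample W: M = 0.755×10⁻³
  sample J: M = 0.657×10⁻³
Sample Q ranks first.

sample Q, M = 3.65×10⁻³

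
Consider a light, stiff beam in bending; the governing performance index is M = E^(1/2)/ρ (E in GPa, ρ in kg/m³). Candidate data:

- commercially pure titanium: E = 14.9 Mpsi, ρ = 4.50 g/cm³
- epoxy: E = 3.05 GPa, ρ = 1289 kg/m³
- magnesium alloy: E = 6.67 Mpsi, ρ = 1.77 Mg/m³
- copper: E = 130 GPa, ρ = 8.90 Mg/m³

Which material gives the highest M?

After converting to SI:
  commercially pure titanium: E = 102.7 GPa, ρ = 4500 kg/m³
  epoxy: E = 3.050 GPa, ρ = 1289 kg/m³
  magnesium alloy: E = 45.99 GPa, ρ = 1770 kg/m³
  copper: E = 130.0 GPa, ρ = 8900 kg/m³
  magnesium alloy: M = 3.83×10⁻³
  commercially pure titanium: M = 2.25×10⁻³
  epoxy: M = 1.35×10⁻³
  copper: M = 1.28×10⁻³
Magnesium alloy has the largest M.

magnesium alloy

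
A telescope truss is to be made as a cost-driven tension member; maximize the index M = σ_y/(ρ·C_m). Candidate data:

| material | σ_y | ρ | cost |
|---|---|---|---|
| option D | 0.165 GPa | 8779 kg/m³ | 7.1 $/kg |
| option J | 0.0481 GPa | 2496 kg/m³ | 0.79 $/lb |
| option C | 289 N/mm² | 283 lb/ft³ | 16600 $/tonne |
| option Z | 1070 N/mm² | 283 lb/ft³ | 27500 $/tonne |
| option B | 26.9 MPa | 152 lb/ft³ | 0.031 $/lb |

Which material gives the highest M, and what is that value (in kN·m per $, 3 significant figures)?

Normalizing units and computing the index:
  option D: σ_y = 165.0 MPa, ρ = 8779 kg/m³, cost = 7.100 $/kg
  option J: σ_y = 48.10 MPa, ρ = 2496 kg/m³, cost = 1.742 $/kg
  option C: σ_y = 289.0 MPa, ρ = 4533 kg/m³, cost = 16.60 $/kg
  option Z: σ_y = 1070 MPa, ρ = 4533 kg/m³, cost = 27.50 $/kg
  option B: σ_y = 26.90 MPa, ρ = 2435 kg/m³, cost = 0.06834 $/kg
  option B: M = 162 kN·m per $
  option J: M = 11.1 kN·m per $
  option Z: M = 8.58 kN·m per $
  option C: M = 3.84 kN·m per $
  option D: M = 2.65 kN·m per $
Option B ranks first.

option B, M = 162 kN·m per $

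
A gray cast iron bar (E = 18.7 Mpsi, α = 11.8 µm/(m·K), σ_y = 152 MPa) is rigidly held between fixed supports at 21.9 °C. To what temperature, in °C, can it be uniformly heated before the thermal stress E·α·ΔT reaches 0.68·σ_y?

89.8 °C

E = 18.7 Mpsi = 128.9 GPa.
E·α·ΔT = 103.4 MPa ⇒ ΔT = 103.4 / (128.9×10³ × 11.8×10⁻⁶) = 67.94 K.
T = 21.9 + 67.94 = 89.84 °C.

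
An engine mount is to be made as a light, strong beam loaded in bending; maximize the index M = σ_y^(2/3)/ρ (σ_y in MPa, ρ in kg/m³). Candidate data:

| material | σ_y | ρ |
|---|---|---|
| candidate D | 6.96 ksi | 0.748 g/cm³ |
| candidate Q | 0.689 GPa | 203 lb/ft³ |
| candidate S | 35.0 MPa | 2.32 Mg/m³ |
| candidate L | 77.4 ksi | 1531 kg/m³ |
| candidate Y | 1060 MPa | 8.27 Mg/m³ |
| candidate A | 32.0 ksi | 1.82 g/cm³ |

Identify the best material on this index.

Normalizing units and computing the index:
  candidate D: σ_y = 47.99 MPa, ρ = 748.0 kg/m³
  candidate Q: σ_y = 689.0 MPa, ρ = 3252 kg/m³
  candidate S: σ_y = 35.00 MPa, ρ = 2320 kg/m³
  candidate L: σ_y = 533.7 MPa, ρ = 1531 kg/m³
  candidate Y: σ_y = 1060 MPa, ρ = 8270 kg/m³
  candidate A: σ_y = 220.6 MPa, ρ = 1820 kg/m³
  candidate L: M = 43.0×10⁻³
  candidate Q: M = 24.0×10⁻³
  candidate A: M = 20.1×10⁻³
  candidate D: M = 17.7×10⁻³
  candidate Y: M = 12.6×10⁻³
  candidate S: M = 4.61×10⁻³
Highest index: candidate L.

candidate L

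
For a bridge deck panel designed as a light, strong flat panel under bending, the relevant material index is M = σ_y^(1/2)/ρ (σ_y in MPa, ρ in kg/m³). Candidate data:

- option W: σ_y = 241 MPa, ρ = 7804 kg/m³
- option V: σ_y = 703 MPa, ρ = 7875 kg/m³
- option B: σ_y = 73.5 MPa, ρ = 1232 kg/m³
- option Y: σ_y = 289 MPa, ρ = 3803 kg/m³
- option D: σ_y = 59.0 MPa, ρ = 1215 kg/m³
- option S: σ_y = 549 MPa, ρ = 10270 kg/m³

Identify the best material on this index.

Computing M directly (units already consistent):
  option B: M = 6.96×10⁻³
  option D: M = 6.32×10⁻³
  option Y: M = 4.47×10⁻³
  option V: M = 3.37×10⁻³
  option S: M = 2.28×10⁻³
  option W: M = 1.99×10⁻³
Option B has the largest M.

option B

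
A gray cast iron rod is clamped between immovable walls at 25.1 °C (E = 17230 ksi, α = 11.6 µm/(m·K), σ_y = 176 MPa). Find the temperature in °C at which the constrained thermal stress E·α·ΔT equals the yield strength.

E = 17230 ksi = 118.8 GPa.
E·α·ΔT = 176.0 MPa ⇒ ΔT = 176.0 / (118.8×10³ × 11.6×10⁻⁶) = 127.7 K.
T = 25.1 + 127.7 = 152.8 °C.

153 °C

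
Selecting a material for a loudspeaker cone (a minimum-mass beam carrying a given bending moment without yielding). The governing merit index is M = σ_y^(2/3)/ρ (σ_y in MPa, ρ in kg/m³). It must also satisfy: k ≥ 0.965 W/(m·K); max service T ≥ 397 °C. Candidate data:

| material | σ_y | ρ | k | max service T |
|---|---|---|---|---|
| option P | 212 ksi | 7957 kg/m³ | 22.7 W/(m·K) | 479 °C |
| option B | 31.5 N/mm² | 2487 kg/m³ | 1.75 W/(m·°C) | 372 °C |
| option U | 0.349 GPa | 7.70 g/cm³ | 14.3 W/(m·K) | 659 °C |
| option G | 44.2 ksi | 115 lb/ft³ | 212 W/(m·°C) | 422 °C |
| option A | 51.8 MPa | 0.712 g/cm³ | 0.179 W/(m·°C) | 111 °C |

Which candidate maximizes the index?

Screen on constraints: k ≥ 0.965 W/(m·K); max service T ≥ 397 °C. Survivors: option P, option U, option G.
Putting every candidate on a common basis:
  option P: σ_y = 1462 MPa, ρ = 7957 kg/m³
  option U: σ_y = 349.0 MPa, ρ = 7700 kg/m³
  option G: σ_y = 304.7 MPa, ρ = 1842 kg/m³
  option G: M = 24.6×10⁻³
  option P: M = 16.2×10⁻³
  option U: M = 6.44×10⁻³
Option G ranks first.

option G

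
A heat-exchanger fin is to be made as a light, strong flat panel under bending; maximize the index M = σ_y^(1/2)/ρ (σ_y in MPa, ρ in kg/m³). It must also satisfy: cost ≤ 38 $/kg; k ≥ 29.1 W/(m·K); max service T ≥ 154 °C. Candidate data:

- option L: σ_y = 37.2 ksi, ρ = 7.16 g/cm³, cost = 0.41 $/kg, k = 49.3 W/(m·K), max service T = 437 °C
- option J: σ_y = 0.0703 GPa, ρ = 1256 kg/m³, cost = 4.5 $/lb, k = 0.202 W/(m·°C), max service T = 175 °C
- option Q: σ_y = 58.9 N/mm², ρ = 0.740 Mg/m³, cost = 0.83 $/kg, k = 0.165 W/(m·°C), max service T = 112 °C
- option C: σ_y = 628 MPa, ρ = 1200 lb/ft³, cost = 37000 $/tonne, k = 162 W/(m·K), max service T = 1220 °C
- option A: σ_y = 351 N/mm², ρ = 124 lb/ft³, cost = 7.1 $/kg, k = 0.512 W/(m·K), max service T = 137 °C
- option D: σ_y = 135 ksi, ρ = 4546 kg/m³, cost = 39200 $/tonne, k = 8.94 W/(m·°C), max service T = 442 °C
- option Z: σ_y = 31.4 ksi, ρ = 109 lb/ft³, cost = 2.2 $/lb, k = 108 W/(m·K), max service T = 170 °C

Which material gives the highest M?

Screen on constraints: cost ≤ 38 $/kg; k ≥ 29.1 W/(m·K); max service T ≥ 154 °C. Survivors: option L, option C, option Z.
Convert each candidate to consistent units, then evaluate M:
  option L: σ_y = 256.5 MPa, ρ = 7160 kg/m³
  option C: σ_y = 628.0 MPa, ρ = 19220 kg/m³
  option Z: σ_y = 216.5 MPa, ρ = 1746 kg/m³
  option Z: M = 8.43×10⁻³
  option L: M = 2.24×10⁻³
  option C: M = 1.30×10⁻³
Option Z ranks first.

option Z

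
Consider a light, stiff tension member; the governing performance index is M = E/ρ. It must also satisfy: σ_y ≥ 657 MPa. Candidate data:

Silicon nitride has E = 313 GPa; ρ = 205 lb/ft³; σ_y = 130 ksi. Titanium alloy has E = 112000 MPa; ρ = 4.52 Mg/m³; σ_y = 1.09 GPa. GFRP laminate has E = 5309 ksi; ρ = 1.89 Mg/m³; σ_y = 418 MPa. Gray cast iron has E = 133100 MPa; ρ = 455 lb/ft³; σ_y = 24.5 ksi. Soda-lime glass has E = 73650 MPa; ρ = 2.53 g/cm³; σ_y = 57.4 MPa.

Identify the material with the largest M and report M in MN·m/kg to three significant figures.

Screen on constraints: σ_y ≥ 657 MPa. Survivors: silicon nitride, titanium alloy.
Putting every candidate on a common basis:
  silicon nitride: E = 313.0 GPa, ρ = 3284 kg/m³
  titanium alloy: E = 112.0 GPa, ρ = 4520 kg/m³
  silicon nitride: M = 95.3 MN·m/kg
  titanium alloy: M = 24.8 MN·m/kg
Highest index: silicon nitride.

silicon nitride, M = 95.3 MN·m/kg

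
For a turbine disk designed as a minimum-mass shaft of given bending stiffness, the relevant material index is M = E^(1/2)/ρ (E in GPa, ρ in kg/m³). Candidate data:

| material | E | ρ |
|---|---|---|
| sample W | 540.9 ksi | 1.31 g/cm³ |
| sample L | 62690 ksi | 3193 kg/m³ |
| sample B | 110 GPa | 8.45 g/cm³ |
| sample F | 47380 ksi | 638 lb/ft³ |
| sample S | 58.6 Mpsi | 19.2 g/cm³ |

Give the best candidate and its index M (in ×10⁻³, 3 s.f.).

sample L, M = 6.51×10⁻³

Normalizing units and computing the index:
  sample W: E = 3.729 GPa, ρ = 1310 kg/m³
  sample L: E = 432.2 GPa, ρ = 3193 kg/m³
  sample B: E = 110.0 GPa, ρ = 8450 kg/m³
  sample F: E = 326.7 GPa, ρ = 10220 kg/m³
  sample S: E = 404.0 GPa, ρ = 19200 kg/m³
  sample L: M = 6.51×10⁻³
  sample F: M = 1.77×10⁻³
  sample W: M = 1.47×10⁻³
  sample B: M = 1.24×10⁻³
  sample S: M = 1.05×10⁻³
Sample L ranks first.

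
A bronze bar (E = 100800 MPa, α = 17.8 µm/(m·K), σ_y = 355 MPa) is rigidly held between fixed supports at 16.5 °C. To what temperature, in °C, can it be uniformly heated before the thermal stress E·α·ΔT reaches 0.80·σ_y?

E = 100800 MPa = 100.8 GPa.
E·α·ΔT = 284.0 MPa ⇒ ΔT = 284.0 / (100.8×10³ × 17.8×10⁻⁶) = 158.3 K.
T = 16.5 + 158.3 = 174.8 °C.

175 °C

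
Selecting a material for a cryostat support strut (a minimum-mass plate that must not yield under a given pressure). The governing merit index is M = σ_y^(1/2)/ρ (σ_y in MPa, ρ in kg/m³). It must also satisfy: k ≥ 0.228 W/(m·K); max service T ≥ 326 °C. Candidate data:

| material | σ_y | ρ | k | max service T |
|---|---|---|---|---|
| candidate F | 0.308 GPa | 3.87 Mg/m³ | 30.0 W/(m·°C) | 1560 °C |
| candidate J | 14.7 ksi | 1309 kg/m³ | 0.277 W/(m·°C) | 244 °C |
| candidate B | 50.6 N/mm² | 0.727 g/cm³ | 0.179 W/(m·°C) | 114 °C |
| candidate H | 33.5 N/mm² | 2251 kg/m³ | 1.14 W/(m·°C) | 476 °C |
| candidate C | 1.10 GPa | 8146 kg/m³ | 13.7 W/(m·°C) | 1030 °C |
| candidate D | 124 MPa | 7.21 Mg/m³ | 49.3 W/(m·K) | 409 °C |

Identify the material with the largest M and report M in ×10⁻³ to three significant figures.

candidate F, M = 4.53×10⁻³

Screen on constraints: k ≥ 0.228 W/(m·K); max service T ≥ 326 °C. Survivors: candidate F, candidate H, candidate C, candidate D.
Convert each candidate to consistent units, then evaluate M:
  candidate F: σ_y = 308.0 MPa, ρ = 3870 kg/m³
  candidate H: σ_y = 33.50 MPa, ρ = 2251 kg/m³
  candidate C: σ_y = 1100 MPa, ρ = 8146 kg/m³
  candidate D: σ_y = 124.0 MPa, ρ = 7210 kg/m³
  candidate F: M = 4.53×10⁻³
  candidate C: M = 4.07×10⁻³
  candidate H: M = 2.57×10⁻³
  candidate D: M = 1.54×10⁻³
The maximum is for candidate F.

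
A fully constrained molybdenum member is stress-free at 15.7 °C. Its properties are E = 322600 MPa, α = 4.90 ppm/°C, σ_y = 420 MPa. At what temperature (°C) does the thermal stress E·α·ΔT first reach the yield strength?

281 °C

E = 322600 MPa = 322.6 GPa.
E·α·ΔT = 420.0 MPa ⇒ ΔT = 420.0 / (322.6×10³ × 4.90×10⁻⁶) = 265.7 K.
T = 15.7 + 265.7 = 281.4 °C.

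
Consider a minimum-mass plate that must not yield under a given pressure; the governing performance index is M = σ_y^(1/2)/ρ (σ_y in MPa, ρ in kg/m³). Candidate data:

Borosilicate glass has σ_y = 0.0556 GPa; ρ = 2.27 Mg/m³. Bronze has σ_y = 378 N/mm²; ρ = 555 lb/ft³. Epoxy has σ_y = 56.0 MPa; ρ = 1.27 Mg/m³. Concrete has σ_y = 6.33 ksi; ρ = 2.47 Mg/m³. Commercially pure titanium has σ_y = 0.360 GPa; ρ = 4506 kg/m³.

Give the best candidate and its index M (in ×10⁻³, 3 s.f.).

epoxy, M = 5.89×10⁻³

Normalizing units and computing the index:
  borosilicate glass: σ_y = 55.60 MPa, ρ = 2270 kg/m³
  bronze: σ_y = 378.0 MPa, ρ = 8890 kg/m³
  epoxy: σ_y = 56.00 MPa, ρ = 1270 kg/m³
  concrete: σ_y = 43.64 MPa, ρ = 2470 kg/m³
  commercially pure titanium: σ_y = 360.0 MPa, ρ = 4506 kg/m³
  epoxy: M = 5.89×10⁻³
  commercially pure titanium: M = 4.21×10⁻³
  borosilicate glass: M = 3.28×10⁻³
  concrete: M = 2.67×10⁻³
  bronze: M = 2.19×10⁻³
Epoxy has the largest M.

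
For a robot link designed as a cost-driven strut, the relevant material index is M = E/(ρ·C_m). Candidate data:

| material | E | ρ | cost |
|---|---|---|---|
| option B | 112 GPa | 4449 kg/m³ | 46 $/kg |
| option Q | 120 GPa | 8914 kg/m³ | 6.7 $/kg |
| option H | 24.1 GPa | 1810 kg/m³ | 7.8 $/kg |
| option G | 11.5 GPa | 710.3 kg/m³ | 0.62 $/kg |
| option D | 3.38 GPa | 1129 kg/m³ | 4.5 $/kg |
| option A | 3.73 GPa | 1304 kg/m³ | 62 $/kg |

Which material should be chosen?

Computing M directly (units already consistent):
  option G: M = 26.1 MN·m per $
  option Q: M = 2.01 MN·m per $
  option H: M = 1.71 MN·m per $
  option D: M = 0.665 MN·m per $
  option B: M = 0.547 MN·m per $
  option A: M = 0.0461 MN·m per $
Option G ranks first.

option G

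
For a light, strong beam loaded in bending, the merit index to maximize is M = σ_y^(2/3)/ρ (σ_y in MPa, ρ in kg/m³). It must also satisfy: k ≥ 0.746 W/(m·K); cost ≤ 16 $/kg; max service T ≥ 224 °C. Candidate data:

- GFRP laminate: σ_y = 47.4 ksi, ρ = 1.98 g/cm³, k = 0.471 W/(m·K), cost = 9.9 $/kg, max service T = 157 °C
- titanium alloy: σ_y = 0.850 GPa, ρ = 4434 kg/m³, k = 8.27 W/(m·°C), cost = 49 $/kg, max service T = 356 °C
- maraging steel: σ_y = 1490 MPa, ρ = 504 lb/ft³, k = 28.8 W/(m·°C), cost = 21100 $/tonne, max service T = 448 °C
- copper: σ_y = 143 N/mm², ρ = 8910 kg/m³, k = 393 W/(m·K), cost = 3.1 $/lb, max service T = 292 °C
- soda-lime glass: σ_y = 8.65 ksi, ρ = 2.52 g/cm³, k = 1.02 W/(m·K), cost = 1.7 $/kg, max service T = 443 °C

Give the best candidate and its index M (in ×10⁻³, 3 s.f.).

Screen on constraints: k ≥ 0.746 W/(m·K); cost ≤ 16 $/kg; max service T ≥ 224 °C. Survivors: copper, soda-lime glass.
In SI units:
  copper: σ_y = 143.0 MPa, ρ = 8910 kg/m³
  soda-lime glass: σ_y = 59.64 MPa, ρ = 2520 kg/m³
  soda-lime glass: M = 6.06×10⁻³
  copper: M = 3.07×10⁻³
Soda-lime glass has the largest M.

soda-lime glass, M = 6.06×10⁻³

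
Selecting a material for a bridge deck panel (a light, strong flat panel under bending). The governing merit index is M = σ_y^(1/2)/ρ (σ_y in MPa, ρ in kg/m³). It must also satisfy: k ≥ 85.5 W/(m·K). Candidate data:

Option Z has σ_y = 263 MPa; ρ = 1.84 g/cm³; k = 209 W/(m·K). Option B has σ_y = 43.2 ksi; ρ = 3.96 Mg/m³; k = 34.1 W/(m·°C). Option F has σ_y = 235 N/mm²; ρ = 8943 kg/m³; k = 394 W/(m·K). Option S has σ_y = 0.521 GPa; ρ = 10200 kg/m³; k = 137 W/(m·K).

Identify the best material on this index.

Screen on constraints: k ≥ 85.5 W/(m·K). Survivors: option Z, option F, option S.
Normalizing units and computing the index:
  option Z: σ_y = 263.0 MPa, ρ = 1840 kg/m³
  option F: σ_y = 235.0 MPa, ρ = 8943 kg/m³
  option S: σ_y = 521.0 MPa, ρ = 10200 kg/m³
  option Z: M = 8.81×10⁻³
  option S: M = 2.24×10⁻³
  option F: M = 1.71×10⁻³
Option Z has the largest M.

option Z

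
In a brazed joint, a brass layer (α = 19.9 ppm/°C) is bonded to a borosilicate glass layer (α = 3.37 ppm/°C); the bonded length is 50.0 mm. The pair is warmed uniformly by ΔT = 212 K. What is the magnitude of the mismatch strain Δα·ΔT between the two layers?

3.50×10⁻³

Δα = |19.9 − 3.37|×10⁻⁶/K = 16.5×10⁻⁶/K.
Mismatch strain = Δα·ΔT = 16.5×10⁻⁶ × 212.0 = 3.50×10⁻³.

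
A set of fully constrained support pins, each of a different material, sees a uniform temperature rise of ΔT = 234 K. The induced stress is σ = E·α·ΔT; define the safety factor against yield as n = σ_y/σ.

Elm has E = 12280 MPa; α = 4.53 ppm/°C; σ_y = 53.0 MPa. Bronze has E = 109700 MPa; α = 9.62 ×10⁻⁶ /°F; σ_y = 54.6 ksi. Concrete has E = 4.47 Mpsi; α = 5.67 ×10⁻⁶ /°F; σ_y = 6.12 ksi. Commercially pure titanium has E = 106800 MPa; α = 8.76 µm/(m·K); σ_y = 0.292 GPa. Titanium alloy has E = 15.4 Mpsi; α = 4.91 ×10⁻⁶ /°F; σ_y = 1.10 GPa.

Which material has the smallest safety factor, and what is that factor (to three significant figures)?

concrete, n = 0.573

Per material, after unit conversion:
  elm: E = 12.28, α = 4.53, σ_y = 53.00 → σ = 13.0 MPa, n = 4.07
  bronze: E = 109.7, α = 17.3, σ_y = 376.5 → σ = 444 MPa, n = 0.847
  concrete: E = 30.82, α = 10.2, σ_y = 42.20 → σ = 73.6 MPa, n = 0.573
  commercially pure titanium: E = 106.8, α = 8.76, σ_y = 292.0 → σ = 219 MPa, n = 1.33
  titanium alloy: E = 106.2, α = 8.84, σ_y = 1100 → σ = 220 MPa, n = 5.01
Smallest n: concrete with n = 0.573.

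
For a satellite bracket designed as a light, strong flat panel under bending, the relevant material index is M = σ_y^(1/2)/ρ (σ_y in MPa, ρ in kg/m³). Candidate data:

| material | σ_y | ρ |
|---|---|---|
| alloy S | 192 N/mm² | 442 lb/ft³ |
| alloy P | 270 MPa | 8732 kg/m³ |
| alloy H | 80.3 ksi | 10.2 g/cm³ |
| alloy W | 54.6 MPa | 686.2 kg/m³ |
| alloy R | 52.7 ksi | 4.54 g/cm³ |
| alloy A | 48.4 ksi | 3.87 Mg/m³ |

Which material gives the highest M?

alloy W

Normalizing units and computing the index:
  alloy S: σ_y = 192.0 MPa, ρ = 7080 kg/m³
  alloy P: σ_y = 270.0 MPa, ρ = 8732 kg/m³
  alloy H: σ_y = 553.6 MPa, ρ = 10200 kg/m³
  alloy W: σ_y = 54.60 MPa, ρ = 686.2 kg/m³
  alloy R: σ_y = 363.4 MPa, ρ = 4540 kg/m³
  alloy A: σ_y = 333.7 MPa, ρ = 3870 kg/m³
  alloy W: M = 10.8×10⁻³
  alloy A: M = 4.72×10⁻³
  alloy R: M = 4.20×10⁻³
  alloy H: M = 2.31×10⁻³
  alloy S: M = 1.96×10⁻³
  alloy P: M = 1.88×10⁻³
Alloy W has the largest M.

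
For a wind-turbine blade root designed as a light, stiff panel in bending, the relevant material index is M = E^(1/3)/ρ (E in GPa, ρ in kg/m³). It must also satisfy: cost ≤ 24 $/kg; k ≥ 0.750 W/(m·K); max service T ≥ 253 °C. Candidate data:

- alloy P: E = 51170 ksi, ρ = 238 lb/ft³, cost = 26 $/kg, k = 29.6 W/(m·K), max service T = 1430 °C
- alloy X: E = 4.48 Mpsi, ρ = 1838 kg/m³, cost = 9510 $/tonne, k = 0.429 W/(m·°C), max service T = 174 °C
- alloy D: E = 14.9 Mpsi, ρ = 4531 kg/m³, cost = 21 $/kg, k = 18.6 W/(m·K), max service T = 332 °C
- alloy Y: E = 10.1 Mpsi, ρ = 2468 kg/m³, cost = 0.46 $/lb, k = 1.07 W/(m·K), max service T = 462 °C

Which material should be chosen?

alloy Y

Screen on constraints: cost ≤ 24 $/kg; k ≥ 0.750 W/(m·K); max service T ≥ 253 °C. Survivors: alloy D, alloy Y.
After converting to SI:
  alloy D: E = 102.7 GPa, ρ = 4531 kg/m³
  alloy Y: E = 69.64 GPa, ρ = 2468 kg/m³
  alloy Y: M = 1.67×10⁻³
  alloy D: M = 1.03×10⁻³
Highest index: alloy Y.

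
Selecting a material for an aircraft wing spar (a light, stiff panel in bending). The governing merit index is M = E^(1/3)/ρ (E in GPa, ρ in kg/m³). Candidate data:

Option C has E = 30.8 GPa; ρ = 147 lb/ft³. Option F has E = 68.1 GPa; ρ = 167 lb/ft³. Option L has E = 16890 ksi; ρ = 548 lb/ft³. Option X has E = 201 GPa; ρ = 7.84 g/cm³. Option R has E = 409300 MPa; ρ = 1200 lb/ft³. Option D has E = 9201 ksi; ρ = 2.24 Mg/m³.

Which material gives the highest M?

option D

After converting to SI:
  option C: E = 30.80 GPa, ρ = 2355 kg/m³
  option F: E = 68.10 GPa, ρ = 2675 kg/m³
  option L: E = 116.5 GPa, ρ = 8778 kg/m³
  option X: E = 201.0 GPa, ρ = 7840 kg/m³
  option R: E = 409.3 GPa, ρ = 19220 kg/m³
  option D: E = 63.44 GPa, ρ = 2240 kg/m³
  option D: M = 1.78×10⁻³
  option F: M = 1.53×10⁻³
  option C: M = 1.33×10⁻³
  option X: M = 0.747×10⁻³
  option L: M = 0.556×10⁻³
  option R: M = 0.386×10⁻³
Option D ranks first.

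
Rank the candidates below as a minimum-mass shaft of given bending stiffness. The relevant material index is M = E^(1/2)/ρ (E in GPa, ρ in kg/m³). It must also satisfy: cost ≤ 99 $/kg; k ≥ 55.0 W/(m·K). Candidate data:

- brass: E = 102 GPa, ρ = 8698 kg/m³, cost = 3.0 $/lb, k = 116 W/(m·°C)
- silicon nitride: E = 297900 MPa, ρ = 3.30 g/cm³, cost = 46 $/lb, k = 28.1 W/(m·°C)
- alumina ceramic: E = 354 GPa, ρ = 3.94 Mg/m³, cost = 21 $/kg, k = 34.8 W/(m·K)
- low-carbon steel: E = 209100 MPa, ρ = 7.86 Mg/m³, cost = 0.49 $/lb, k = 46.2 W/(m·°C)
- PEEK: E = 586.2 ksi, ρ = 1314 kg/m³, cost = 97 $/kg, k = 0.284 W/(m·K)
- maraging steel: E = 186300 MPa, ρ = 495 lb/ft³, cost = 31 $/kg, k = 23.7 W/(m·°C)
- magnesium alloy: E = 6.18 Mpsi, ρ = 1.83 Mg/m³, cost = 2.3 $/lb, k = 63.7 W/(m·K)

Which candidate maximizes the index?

magnesium alloy

Screen on constraints: cost ≤ 99 $/kg; k ≥ 55.0 W/(m·K). Survivors: brass, magnesium alloy.
Normalizing units and computing the index:
  brass: E = 102.0 GPa, ρ = 8698 kg/m³
  magnesium alloy: E = 42.61 GPa, ρ = 1830 kg/m³
  magnesium alloy: M = 3.57×10⁻³
  brass: M = 1.16×10⁻³
Magnesium alloy has the largest M.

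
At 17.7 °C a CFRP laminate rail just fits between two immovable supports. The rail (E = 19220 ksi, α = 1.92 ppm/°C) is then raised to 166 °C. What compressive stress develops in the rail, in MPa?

E = 19220 ksi = 132.5 GPa.
ΔT = 148.3 K. Constrained thermal stress σ = E·α·ΔT = 132.5×10³ MPa × 1.92×10⁻⁶ × 148.3 = 37.7 MPa (compressive).

37.7 MPa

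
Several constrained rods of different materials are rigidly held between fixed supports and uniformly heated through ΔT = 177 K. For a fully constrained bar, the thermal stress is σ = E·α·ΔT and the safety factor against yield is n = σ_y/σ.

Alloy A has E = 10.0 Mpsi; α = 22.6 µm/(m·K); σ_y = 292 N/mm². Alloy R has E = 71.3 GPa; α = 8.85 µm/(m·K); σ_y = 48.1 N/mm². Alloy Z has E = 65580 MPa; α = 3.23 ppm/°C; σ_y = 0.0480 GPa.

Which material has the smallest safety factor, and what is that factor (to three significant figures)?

In consistent units (E in GPa, α in ×10⁻⁶/K, σ_y in MPa):
  alloy A: E = 68.95, α = 22.6, σ_y = 292.0 → σ = 276 MPa, n = 1.06
  alloy R: E = 71.30, α = 8.85, σ_y = 48.10 → σ = 112 MPa, n = 0.431
  alloy Z: E = 65.58, α = 3.23, σ_y = 48.00 → σ = 37.5 MPa, n = 1.28
Smallest n: alloy R with n = 0.431.

alloy R, n = 0.431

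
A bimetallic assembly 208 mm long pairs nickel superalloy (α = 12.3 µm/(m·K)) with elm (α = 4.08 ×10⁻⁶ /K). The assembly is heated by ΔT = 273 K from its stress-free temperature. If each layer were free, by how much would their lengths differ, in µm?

Δα = |12.3 − 4.08|×10⁻⁶/K = 8.22×10⁻⁶/K.
ΔL_mismatch = Δα·L·ΔT = 8.22×10⁻⁶ × 208.0 mm × 273.0 K = 467 µm.

467 µm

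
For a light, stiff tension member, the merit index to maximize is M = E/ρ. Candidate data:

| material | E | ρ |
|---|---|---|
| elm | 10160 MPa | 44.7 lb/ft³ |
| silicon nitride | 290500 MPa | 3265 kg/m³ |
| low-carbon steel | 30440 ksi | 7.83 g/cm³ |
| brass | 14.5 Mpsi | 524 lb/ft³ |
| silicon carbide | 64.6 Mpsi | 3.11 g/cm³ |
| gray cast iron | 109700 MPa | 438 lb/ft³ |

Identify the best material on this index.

In SI units:
  elm: E = 10.16 GPa, ρ = 716.0 kg/m³
  silicon nitride: E = 290.5 GPa, ρ = 3265 kg/m³
  low-carbon steel: E = 209.9 GPa, ρ = 7830 kg/m³
  brass: E = 99.97 GPa, ρ = 8394 kg/m³
  silicon carbide: E = 445.4 GPa, ρ = 3110 kg/m³
  gray cast iron: E = 109.7 GPa, ρ = 7016 kg/m³
  silicon carbide: M = 143 MN·m/kg
  silicon nitride: M = 89.0 MN·m/kg
  low-carbon steel: M = 26.8 MN·m/kg
  gray cast iron: M = 15.6 MN·m/kg
  elm: M = 14.2 MN·m/kg
  brass: M = 11.9 MN·m/kg
The maximum is for silicon carbide.

silicon carbide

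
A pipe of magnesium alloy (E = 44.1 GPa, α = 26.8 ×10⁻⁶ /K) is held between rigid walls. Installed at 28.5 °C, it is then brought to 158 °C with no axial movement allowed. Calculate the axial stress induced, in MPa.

ΔT = 129.5 K. Constrained thermal stress σ = E·α·ΔT = 44.10×10³ MPa × 26.8×10⁻⁶ × 129.5 = 153 MPa (compressive).

153 MPa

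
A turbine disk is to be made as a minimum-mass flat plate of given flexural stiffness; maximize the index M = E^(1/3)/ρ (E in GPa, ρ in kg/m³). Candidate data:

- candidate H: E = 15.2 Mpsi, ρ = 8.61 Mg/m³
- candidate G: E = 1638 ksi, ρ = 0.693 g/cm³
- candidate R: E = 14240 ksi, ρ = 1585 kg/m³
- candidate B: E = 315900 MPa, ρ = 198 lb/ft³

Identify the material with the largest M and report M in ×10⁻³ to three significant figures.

Putting every candidate on a common basis:
  candidate H: E = 104.8 GPa, ρ = 8610 kg/m³
  candidate G: E = 11.29 GPa, ρ = 693.0 kg/m³
  candidate R: E = 98.18 GPa, ρ = 1585 kg/m³
  candidate B: E = 315.9 GPa, ρ = 3172 kg/m³
  candidate G: M = 3.24×10⁻³
  candidate R: M = 2.91×10⁻³
  candidate B: M = 2.15×10⁻³
  candidate H: M = 0.548×10⁻³
Candidate G has the largest M.

candidate G, M = 3.24×10⁻³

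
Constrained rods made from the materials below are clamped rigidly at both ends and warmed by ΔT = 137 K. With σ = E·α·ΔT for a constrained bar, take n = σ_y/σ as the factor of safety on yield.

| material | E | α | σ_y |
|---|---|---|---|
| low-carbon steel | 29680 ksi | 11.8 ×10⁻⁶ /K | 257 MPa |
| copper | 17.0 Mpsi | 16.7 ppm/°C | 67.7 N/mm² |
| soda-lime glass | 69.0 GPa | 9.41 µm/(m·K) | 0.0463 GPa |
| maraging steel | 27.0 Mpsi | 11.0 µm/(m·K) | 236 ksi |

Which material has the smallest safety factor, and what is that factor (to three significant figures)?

Converting E to GPa, α to ×10⁻⁶/K, σ_y to MPa, then σ and n for each:
  low-carbon steel: E = 204.6, α = 11.8, σ_y = 257.0 → σ = 331 MPa, n = 0.777
  copper: E = 117.2, α = 16.7, σ_y = 67.70 → σ = 268 MPa, n = 0.252
  soda-lime glass: E = 69.00, α = 9.41, σ_y = 46.30 → σ = 89.0 MPa, n = 0.521
  maraging steel: E = 186.2, α = 11.0, σ_y = 1627 → σ = 281 MPa, n = 5.80
Copper has the lowest safety factor, n = 0.252.

copper, n = 0.252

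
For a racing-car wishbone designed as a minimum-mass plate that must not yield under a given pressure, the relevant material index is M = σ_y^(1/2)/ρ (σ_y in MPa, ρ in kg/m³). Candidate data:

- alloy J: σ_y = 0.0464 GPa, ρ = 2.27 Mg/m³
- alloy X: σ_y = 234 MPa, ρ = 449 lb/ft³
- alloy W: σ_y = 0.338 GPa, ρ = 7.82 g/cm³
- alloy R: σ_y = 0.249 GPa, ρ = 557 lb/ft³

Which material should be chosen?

alloy J

Putting every candidate on a common basis:
  alloy J: σ_y = 46.40 MPa, ρ = 2270 kg/m³
  alloy X: σ_y = 234.0 MPa, ρ = 7192 kg/m³
  alloy W: σ_y = 338.0 MPa, ρ = 7820 kg/m³
  alloy R: σ_y = 249.0 MPa, ρ = 8922 kg/m³
  alloy J: M = 3.00×10⁻³
  alloy W: M = 2.35×10⁻³
  alloy X: M = 2.13×10⁻³
  alloy R: M = 1.77×10⁻³
Alloy J has the largest M.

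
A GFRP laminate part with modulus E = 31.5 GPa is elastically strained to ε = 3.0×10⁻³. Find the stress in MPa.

σ = E·ε = 31500 MPa × 3.0×10⁻³ = 94.5 MPa.

94.5 MPa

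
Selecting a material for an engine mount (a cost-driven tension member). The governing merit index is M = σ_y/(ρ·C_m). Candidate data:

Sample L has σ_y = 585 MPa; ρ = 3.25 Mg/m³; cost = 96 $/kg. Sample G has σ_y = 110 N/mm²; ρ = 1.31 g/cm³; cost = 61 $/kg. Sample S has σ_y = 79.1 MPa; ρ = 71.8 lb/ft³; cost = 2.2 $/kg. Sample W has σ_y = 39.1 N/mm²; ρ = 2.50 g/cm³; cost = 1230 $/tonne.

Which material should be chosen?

sample S

Normalizing units and computing the index:
  sample L: σ_y = 585.0 MPa, ρ = 3250 kg/m³, cost = 96.00 $/kg
  sample G: σ_y = 110.0 MPa, ρ = 1310 kg/m³, cost = 61.00 $/kg
  sample S: σ_y = 79.10 MPa, ρ = 1150 kg/m³, cost = 2.200 $/kg
  sample W: σ_y = 39.10 MPa, ρ = 2500 kg/m³, cost = 1.230 $/kg
  sample S: M = 31.3 kN·m per $
  sample W: M = 12.7 kN·m per $
  sample L: M = 1.88 kN·m per $
  sample G: M = 1.38 kN·m per $
Highest index: sample S.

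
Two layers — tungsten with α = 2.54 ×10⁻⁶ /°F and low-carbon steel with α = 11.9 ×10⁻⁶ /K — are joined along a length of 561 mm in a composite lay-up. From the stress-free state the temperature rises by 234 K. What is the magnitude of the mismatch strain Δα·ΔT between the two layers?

1.71×10⁻³

tungsten: α = 2.54×10⁻⁶/°F × 9/5 = 4.57×10⁻⁶/K.
Δα = |4.57 − 11.9|×10⁻⁶/K = 7.33×10⁻⁶/K.
Mismatch strain = Δα·ΔT = 7.33×10⁻⁶ × 234.0 = 1.71×10⁻³.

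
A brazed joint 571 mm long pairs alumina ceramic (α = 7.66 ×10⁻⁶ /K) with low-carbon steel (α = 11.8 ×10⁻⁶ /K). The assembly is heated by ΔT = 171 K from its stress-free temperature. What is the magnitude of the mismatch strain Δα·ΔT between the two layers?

Δα = |7.66 − 11.8|×10⁻⁶/K = 4.14×10⁻⁶/K.
Mismatch strain = Δα·ΔT = 4.14×10⁻⁶ × 171.0 = 7.08×10⁻⁴.

7.08×10⁻⁴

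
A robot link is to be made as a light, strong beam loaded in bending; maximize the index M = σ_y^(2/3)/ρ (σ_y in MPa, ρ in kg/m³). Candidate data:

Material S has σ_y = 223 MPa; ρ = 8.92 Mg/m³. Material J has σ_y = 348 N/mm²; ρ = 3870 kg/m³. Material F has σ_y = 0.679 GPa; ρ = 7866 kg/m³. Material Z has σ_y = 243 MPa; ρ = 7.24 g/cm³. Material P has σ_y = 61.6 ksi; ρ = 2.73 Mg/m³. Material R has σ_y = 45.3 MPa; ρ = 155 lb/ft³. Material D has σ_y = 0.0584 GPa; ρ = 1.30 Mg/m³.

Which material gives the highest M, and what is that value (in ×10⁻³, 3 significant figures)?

Putting every candidate on a common basis:
  material S: σ_y = 223.0 MPa, ρ = 8920 kg/m³
  material J: σ_y = 348.0 MPa, ρ = 3870 kg/m³
  material F: σ_y = 679.0 MPa, ρ = 7866 kg/m³
  material Z: σ_y = 243.0 MPa, ρ = 7240 kg/m³
  material P: σ_y = 424.7 MPa, ρ = 2730 kg/m³
  material R: σ_y = 45.30 MPa, ρ = 2483 kg/m³
  material D: σ_y = 58.40 MPa, ρ = 1300 kg/m³
  material P: M = 20.7×10⁻³
  material J: M = 12.8×10⁻³
  material D: M = 11.6×10⁻³
  material F: M = 9.82×10⁻³
  material Z: M = 5.38×10⁻³
  material R: M = 5.12×10⁻³
  material S: M = 4.12×10⁻³
Highest index: material P.

material P, M = 20.7×10⁻³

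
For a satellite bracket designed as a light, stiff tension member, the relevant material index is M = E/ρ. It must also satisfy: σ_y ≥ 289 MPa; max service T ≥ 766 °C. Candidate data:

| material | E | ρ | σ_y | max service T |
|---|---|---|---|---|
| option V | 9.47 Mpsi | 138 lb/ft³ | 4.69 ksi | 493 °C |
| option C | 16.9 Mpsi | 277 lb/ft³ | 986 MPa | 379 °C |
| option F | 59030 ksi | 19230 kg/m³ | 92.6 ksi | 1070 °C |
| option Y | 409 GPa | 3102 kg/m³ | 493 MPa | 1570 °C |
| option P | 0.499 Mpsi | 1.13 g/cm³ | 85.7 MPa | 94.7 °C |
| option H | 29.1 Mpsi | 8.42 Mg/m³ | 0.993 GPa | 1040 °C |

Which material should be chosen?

Screen on constraints: σ_y ≥ 289 MPa; max service T ≥ 766 °C. Survivors: option F, option Y, option H.
Putting every candidate on a common basis:
  option F: E = 407.0 GPa, ρ = 19230 kg/m³
  option Y: E = 409.0 GPa, ρ = 3102 kg/m³
  option H: E = 200.6 GPa, ρ = 8420 kg/m³
  option Y: M = 132 MN·m/kg
  option H: M = 23.8 MN·m/kg
  option F: M = 21.2 MN·m/kg
Option Y has the largest M.

option Y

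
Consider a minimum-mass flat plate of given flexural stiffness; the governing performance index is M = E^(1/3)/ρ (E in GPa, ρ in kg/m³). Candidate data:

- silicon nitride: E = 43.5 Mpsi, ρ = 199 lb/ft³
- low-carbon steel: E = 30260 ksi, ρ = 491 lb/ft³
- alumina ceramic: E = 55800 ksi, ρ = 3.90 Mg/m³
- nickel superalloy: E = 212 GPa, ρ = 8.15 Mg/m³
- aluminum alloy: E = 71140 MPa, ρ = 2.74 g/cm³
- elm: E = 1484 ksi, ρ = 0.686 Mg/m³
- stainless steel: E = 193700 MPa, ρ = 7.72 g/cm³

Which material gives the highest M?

elm

Putting every candidate on a common basis:
  silicon nitride: E = 299.9 GPa, ρ = 3188 kg/m³
  low-carbon steel: E = 208.6 GPa, ρ = 7865 kg/m³
  alumina ceramic: E = 384.7 GPa, ρ = 3900 kg/m³
  nickel superalloy: E = 212.0 GPa, ρ = 8150 kg/m³
  aluminum alloy: E = 71.14 GPa, ρ = 2740 kg/m³
  elm: E = 10.23 GPa, ρ = 686.0 kg/m³
  stainless steel: E = 193.7 GPa, ρ = 7720 kg/m³
  elm: M = 3.16×10⁻³
  silicon nitride: M = 2.10×10⁻³
  alumina ceramic: M = 1.86×10⁻³
  aluminum alloy: M = 1.51×10⁻³
  low-carbon steel: M = 0.754×10⁻³
  stainless steel: M = 0.749×10⁻³
  nickel superalloy: M = 0.732×10⁻³
Elm has the largest M.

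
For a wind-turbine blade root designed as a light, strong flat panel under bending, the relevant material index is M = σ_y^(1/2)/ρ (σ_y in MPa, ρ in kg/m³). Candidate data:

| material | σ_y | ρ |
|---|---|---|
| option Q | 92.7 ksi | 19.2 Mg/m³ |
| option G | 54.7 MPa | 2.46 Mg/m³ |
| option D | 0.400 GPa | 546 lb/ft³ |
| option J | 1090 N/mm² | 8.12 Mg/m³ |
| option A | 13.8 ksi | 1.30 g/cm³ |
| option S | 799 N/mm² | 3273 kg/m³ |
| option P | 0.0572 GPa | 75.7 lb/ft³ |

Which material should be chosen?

After converting to SI:
  option Q: σ_y = 639.1 MPa, ρ = 19200 kg/m³
  option G: σ_y = 54.70 MPa, ρ = 2460 kg/m³
  option D: σ_y = 400.0 MPa, ρ = 8746 kg/m³
  option J: σ_y = 1090 MPa, ρ = 8120 kg/m³
  option A: σ_y = 95.15 MPa, ρ = 1300 kg/m³
  option S: σ_y = 799.0 MPa, ρ = 3273 kg/m³
  option P: σ_y = 57.20 MPa, ρ = 1213 kg/m³
  option S: M = 8.64×10⁻³
  option A: M = 7.50×10⁻³
  option P: M = 6.24×10⁻³
  option J: M = 4.07×10⁻³
  option G: M = 3.01×10⁻³
  option D: M = 2.29×10⁻³
  option Q: M = 1.32×10⁻³
The maximum is for option S.

option S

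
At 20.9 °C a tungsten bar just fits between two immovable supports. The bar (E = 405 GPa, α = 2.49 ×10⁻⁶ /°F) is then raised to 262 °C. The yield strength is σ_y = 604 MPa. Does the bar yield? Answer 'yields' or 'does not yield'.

does not yield

α = 2.49×10⁻⁶/°F × 9/5 = 4.48×10⁻⁶/K.
ΔT = 241.1 K. Constrained thermal stress σ = E·α·ΔT = 405.0×10³ MPa × 4.48×10⁻⁶ × 241.1 = 438 MPa (compressive).
Compare to σ_y = 604 MPa: σ < σ_y, so it does not yield.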